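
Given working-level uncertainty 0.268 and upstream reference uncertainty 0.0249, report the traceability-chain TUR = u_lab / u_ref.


TUR = u_lab / u_ref
= 0.268 / 0.0249
= 10.7631

10.7631


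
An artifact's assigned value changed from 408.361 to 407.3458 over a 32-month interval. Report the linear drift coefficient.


rate = (v2 - v1) / months
= (407.3458 - 408.361) / 32
= -1.0152 / 32
= -0.0317

-0.0317


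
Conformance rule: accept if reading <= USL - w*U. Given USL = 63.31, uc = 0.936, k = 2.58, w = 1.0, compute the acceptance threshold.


U = k * uc = 2.58 * 0.936 = 2.41488
guard band g = w * U = 1.0 * 2.41488 = 2.41488
AL = USL - g = 63.31 - 2.41488
AL = 60.8951

60.8951


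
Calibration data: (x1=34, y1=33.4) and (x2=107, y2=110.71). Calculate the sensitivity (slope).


slope = (y2 - y1) / (x2 - x1)
= (110.71 - 33.4) / (107 - 34)
= 77.3100 / 73
= 1.0590

1.0590


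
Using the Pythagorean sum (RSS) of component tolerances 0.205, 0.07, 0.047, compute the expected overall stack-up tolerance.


RSS = sqrt(0.205^2 + 0.07^2 + 0.047^2)
= sqrt(0.049134)
= 0.2217

0.2217


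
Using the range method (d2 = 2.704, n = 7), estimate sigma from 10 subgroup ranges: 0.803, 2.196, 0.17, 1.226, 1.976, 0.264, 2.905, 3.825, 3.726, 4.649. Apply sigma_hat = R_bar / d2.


R_bar = (0.803 + 2.196 + 0.17 + 1.226 + 1.976 + 0.264 + 2.905 + 3.825 + 3.726 + 4.649) / 10
R_bar = 21.74 / 10 = 2.174
sigma_hat = R_bar / d2 = 2.174 / 2.704 = 0.8040

0.8040


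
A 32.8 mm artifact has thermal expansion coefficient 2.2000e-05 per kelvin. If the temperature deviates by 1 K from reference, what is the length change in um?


dL = L * alpha * dT
= 32.8 * 2.2000e-05 * 1
= 7.2160000e-04 mm
dL_um = 7.2160000e-04 * 1000 = 0.7216 um

0.7216


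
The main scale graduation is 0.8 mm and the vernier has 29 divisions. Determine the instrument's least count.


LC = MSD / n_div
= 0.8 / 29
= 0.0276

0.0276


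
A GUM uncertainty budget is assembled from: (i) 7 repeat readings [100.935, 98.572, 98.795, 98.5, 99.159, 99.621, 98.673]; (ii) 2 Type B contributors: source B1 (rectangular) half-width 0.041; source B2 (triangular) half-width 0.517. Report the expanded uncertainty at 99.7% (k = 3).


mean = (100.935 + 98.572 + 98.795 + 98.5 + 99.159 + 99.621 + 98.673) / 7 = 99.17928571
s = sqrt(sum((x - mean)^2)/(n-1)) = 0.86720638
u_A = s / sqrt(n) = 0.86720638 / sqrt(7) = 0.3277732
u_B1 = 0.041 / sqrt(3) = 0.023671361
u_B2 = 0.517 / sqrt(6) = 0.21106437
uc = sqrt(0.3277732^2 + 0.023671361^2 + 0.21106437^2) = 0.39056852
U = k * uc = 3 * 0.39056852
U = 1.1717

1.1717


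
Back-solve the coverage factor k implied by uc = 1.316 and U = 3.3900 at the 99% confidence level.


k = U / uc
k = 3.3900 / 1.316
k = 2.576

2.576


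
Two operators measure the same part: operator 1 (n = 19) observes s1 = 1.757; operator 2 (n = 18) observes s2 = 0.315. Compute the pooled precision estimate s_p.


s_p = sqrt(((n1-1)*s1^2 + (n2-1)*s2^2) / (n1+n2-2))
numerator = (19-1)*1.757^2 + (18-1)*0.315^2 = 55.566882 + 1.686825 = 57.253707
denominator = 19 + 18 - 2 = 35
s_p^2 = 57.253707 / 35 = 1.6358202
s_p = sqrt(1.6358202) = 1.2790

1.2790


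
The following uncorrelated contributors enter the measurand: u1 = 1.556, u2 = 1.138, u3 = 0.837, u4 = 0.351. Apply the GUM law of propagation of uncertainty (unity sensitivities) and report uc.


uc = sqrt(1.556^2 + 1.138^2 + 0.837^2 + 0.351^2)
uc = sqrt(4.53995)
uc = 2.1307

2.1307


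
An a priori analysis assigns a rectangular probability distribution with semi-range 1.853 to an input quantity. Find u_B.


u_B = half_width / sqrt(3)
u_B = 1.853 / 1.7320508
u_B = 1.0698

1.0698


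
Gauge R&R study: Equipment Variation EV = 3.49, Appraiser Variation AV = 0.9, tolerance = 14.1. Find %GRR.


GRR = sqrt(EV^2 + AV^2) = sqrt(3.49^2 + 0.9^2) = 3.6041781
%GRR = GRR / tol * 100 = 3.6041781 / 14.1 * 100
%GRR = 25.5615

25.5615


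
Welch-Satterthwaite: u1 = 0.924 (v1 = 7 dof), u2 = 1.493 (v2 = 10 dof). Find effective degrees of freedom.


uc = sqrt(u1^2 + u2^2) = sqrt(0.924^2 + 1.493^2) = 1.7557975
v_eff = uc^4 / (u1^4/v1 + u2^4/v2)
= 1.7557975^4 / (0.924^4/7 + 1.493^4/10)
= 9.5038091 / 0.6009993
v_eff = 15.8133

15.8133


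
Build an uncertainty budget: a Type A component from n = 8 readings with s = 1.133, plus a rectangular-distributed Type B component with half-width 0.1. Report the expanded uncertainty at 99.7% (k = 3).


u_A = s / sqrt(n) = 1.133 / sqrt(8) = 0.40057599
u_B = half_width / sqrt(3) = 0.1 / sqrt(3) = 0.057735027
uc = sqrt(u_A^2 + u_B^2) = sqrt(0.40057599^2 + 0.057735027^2) = 0.40471528
U = k * uc = 3 * 0.40471528
U = 1.2141

1.2141


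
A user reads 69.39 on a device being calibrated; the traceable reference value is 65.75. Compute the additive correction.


Correction = standard - reading
= 65.75 - 69.39
= -3.6400

-3.6400


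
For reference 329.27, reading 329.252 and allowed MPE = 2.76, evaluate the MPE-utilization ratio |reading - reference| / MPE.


e = indication - reference = 329.252 - 329.27 = -0.0180
|e| = 0.0180
ratio = |e| / MPE = 0.0180 / 2.76
ratio = 0.0065

0.0065


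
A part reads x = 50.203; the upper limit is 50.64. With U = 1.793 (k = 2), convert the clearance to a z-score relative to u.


u = U / k = 1.793 / 2 = 0.8965
margin = |USL - x| = |50.64 - 50.203| = 0.437
z = margin / u = 0.437 / 0.8965
z = 0.4875

0.4875


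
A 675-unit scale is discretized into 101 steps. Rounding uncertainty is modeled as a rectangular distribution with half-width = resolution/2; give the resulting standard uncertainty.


resolution = range / divisions
resolution = 675 / 101 = 6.6831683
u_res = resolution / (2*sqrt(3))
u_res = 6.6831683 / 3.4641016
u_res = 1.9293

1.9293


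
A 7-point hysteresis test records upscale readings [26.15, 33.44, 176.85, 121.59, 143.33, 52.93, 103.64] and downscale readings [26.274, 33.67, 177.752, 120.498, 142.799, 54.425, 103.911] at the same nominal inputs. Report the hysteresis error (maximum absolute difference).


|26.15 - 26.274| = 0.1240
|33.44 - 33.67| = 0.2300
|176.85 - 177.752| = 0.9020
|121.59 - 120.498| = 1.0920
|143.33 - 142.799| = 0.5310
|52.93 - 54.425| = 1.4950
|103.64 - 103.911| = 0.2710
hysteresis = max(diffs) = 1.4950

1.4950


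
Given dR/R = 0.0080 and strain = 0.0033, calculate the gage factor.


GF = (dR/R) / epsilon
= 0.0080 / 0.0033
= 2.4242

2.4242


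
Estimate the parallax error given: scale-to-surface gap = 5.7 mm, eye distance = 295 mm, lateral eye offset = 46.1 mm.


error = h * offset / d
= 5.7 * 46.1 / 295
= 0.8907

0.8907


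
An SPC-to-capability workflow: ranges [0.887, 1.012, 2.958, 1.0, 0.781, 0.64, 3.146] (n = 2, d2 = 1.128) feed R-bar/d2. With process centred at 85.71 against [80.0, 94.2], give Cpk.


R_bar = (0.887 + 1.012 + 2.958 + 1.0 + 0.781 + 0.64 + 3.146) / 7 = 1.4891429
sigma = R_bar / d2 = 1.4891429 / 1.128 = 1.3201621
Cp = (USL - LSL)/(6*sigma) = (94.2 - 80.0)/(6*1.3201621) = 1.7927
Cpu = (94.2 - 85.71)/(3*1.3201621) = 2.1437
Cpl = (85.71 - 80.0)/(3*1.3201621) = 1.4417
Cpk = min(Cpu, Cpl) = 1.4417

1.4417


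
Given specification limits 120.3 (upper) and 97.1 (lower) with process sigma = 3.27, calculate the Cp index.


Cp = (USL - LSL) / (6 * sigma)
= (120.3 - 97.1) / (6 * 3.27)
= 23.2000 / 19.6200
= 1.1825

1.1825


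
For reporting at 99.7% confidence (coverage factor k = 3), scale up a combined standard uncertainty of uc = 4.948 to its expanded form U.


U = k * uc
U = 3 * 4.948
U = 14.8440

14.8440


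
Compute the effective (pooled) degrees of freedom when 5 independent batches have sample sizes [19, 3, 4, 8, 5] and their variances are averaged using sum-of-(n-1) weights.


nu = sum_i (n_i - 1)
nu = ((19 - 1) + (3 - 1) + (4 - 1) + (8 - 1) + (5 - 1))
nu = 18 + 2 + 3 + 7 + 4
nu = 34

34


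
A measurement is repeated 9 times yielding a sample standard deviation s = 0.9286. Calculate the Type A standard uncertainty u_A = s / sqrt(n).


u_A = s / sqrt(n)
u_A = 0.9286 / sqrt(9)
u_A = 0.9286 / 3
u_A = 0.3095

0.3095


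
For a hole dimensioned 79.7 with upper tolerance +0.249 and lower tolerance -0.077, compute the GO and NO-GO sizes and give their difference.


GO = nominal - lower_tol (smallest hole = maximum material condition)
GO = 79.7 - 0.077 = 79.623
NO-GO = nominal + upper_tol (largest hole = least material condition)
NO-GO = 79.7 + 0.249 = 79.949
spread = NO-GO - GO = 79.949 - 79.623 = 0.3260

0.3260


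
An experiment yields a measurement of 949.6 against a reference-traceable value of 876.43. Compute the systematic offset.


Systematic error = measured - true
= 949.6 - 876.43
= 73.1700

73.1700


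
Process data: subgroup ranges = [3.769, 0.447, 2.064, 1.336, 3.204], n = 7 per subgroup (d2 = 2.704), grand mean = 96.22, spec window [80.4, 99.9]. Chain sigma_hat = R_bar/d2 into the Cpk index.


R_bar = (3.769 + 0.447 + 2.064 + 1.336 + 3.204) / 5 = 2.164
sigma = R_bar / d2 = 2.164 / 2.704 = 0.80029586
Cp = (USL - LSL)/(6*sigma) = (99.9 - 80.4)/(6*0.80029586) = 4.0610
Cpu = (99.9 - 96.22)/(3*0.80029586) = 1.5328
Cpl = (96.22 - 80.4)/(3*0.80029586) = 6.5892
Cpk = min(Cpu, Cpl) = 1.5328

1.5328


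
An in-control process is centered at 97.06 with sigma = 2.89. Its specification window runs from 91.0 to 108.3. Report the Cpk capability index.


Cpu = (USL - mean) / (3*sigma) = (108.3 - 97.06) / (3*2.89) = 1.2964
Cpl = (mean - LSL) / (3*sigma) = (97.06 - 91.0) / (3*2.89) = 0.6990
Cpk = min(Cpu, Cpl) = 0.6990

0.6990


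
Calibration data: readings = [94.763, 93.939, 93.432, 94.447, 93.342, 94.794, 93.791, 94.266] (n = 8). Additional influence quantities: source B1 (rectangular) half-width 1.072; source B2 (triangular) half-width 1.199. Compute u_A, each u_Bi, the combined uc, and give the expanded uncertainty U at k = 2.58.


mean = (94.763 + 93.939 + 93.432 + 94.447 + 93.342 + 94.794 + 93.791 + 94.266) / 8 = 94.09675
s = sqrt(sum((x - mean)^2)/(n-1)) = 0.56204671
u_A = s / sqrt(n) = 0.56204671 / sqrt(8) = 0.19871352
u_B1 = 1.072 / sqrt(3) = 0.61891949
u_B2 = 1.199 / sqrt(6) = 0.4894897
uc = sqrt(0.19871352^2 + 0.61891949^2 + 0.4894897^2) = 0.81372512
U = k * uc = 2.58 * 0.81372512
U = 2.0994

2.0994


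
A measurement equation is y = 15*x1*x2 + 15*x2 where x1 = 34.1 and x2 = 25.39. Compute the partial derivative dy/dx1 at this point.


y = 15*x1*x2 + 15*x2
dy/dx1 = 15*x2
Evaluate at x2 = 25.39: c1 = 15 * 25.39
c1 = 380.8500

380.8500


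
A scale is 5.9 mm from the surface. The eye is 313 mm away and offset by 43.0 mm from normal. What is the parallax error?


error = h * offset / d
= 5.9 * 43.0 / 313
= 0.8105

0.8105


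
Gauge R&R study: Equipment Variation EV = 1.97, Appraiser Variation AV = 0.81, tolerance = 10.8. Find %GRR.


GRR = sqrt(EV^2 + AV^2) = sqrt(1.97^2 + 0.81^2) = 2.1300235
%GRR = GRR / tol * 100 = 2.1300235 / 10.8 * 100
%GRR = 19.7224

19.7224


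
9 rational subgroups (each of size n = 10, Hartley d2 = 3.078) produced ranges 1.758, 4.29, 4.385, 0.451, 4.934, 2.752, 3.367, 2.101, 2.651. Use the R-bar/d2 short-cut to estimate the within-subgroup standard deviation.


R_bar = (1.758 + 4.29 + 4.385 + 0.451 + 4.934 + 2.752 + 3.367 + 2.101 + 2.651) / 9
R_bar = 26.689 / 9 = 2.9654444
sigma_hat = R_bar / d2 = 2.9654444 / 3.078 = 0.9634

0.9634


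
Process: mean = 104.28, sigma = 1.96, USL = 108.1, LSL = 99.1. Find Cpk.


Cpu = (USL - mean) / (3*sigma) = (108.1 - 104.28) / (3*1.96) = 0.6497
Cpl = (mean - LSL) / (3*sigma) = (104.28 - 99.1) / (3*1.96) = 0.8810
Cpk = min(Cpu, Cpl) = 0.6497

0.6497


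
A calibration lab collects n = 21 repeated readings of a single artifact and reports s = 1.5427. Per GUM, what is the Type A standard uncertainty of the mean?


u_A = s / sqrt(n)
u_A = 1.5427 / sqrt(21)
u_A = 1.5427 / 4.5825757
u_A = 0.3366

0.3366


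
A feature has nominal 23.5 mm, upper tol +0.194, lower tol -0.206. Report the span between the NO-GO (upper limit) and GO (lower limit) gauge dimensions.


GO = nominal - lower_tol (smallest hole = maximum material condition)
GO = 23.5 - 0.206 = 23.294
NO-GO = nominal + upper_tol (largest hole = least material condition)
NO-GO = 23.5 + 0.194 = 23.694
spread = NO-GO - GO = 23.694 - 23.294 = 0.4000

0.4000


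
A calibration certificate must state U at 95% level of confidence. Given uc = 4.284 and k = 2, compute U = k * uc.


U = k * uc
U = 2 * 4.284
U = 8.5680

8.5680


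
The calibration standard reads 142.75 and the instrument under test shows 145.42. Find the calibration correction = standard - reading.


Correction = standard - reading
= 142.75 - 145.42
= -2.6700

-2.6700


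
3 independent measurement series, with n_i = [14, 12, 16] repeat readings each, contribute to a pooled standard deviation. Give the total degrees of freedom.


nu = sum_i (n_i - 1)
nu = ((14 - 1) + (12 - 1) + (16 - 1))
nu = 13 + 11 + 15
nu = 39

39


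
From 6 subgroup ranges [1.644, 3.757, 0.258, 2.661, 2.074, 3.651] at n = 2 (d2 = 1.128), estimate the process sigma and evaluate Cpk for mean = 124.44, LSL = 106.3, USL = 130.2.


R_bar = (1.644 + 3.757 + 0.258 + 2.661 + 2.074 + 3.651) / 6 = 2.3408333
sigma = R_bar / d2 = 2.3408333 / 1.128 = 2.0752068
Cp = (USL - LSL)/(6*sigma) = (130.2 - 106.3)/(6*2.0752068) = 1.9195
Cpu = (130.2 - 124.44)/(3*2.0752068) = 0.9252
Cpl = (124.44 - 106.3)/(3*2.0752068) = 2.9138
Cpk = min(Cpu, Cpl) = 0.9252

0.9252


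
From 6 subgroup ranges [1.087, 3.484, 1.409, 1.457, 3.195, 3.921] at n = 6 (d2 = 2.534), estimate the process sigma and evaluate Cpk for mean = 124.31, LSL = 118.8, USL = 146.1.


R_bar = (1.087 + 3.484 + 1.409 + 1.457 + 3.195 + 3.921) / 6 = 2.4255
sigma = R_bar / d2 = 2.4255 / 2.534 = 0.95718232
Cp = (USL - LSL)/(6*sigma) = (146.1 - 118.8)/(6*0.95718232) = 4.7535
Cpu = (146.1 - 124.31)/(3*0.95718232) = 7.5882
Cpl = (124.31 - 118.8)/(3*0.95718232) = 1.9188
Cpk = min(Cpu, Cpl) = 1.9188

1.9188


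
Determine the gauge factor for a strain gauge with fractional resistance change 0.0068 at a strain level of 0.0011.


GF = (dR/R) / epsilon
= 0.0068 / 0.0011
= 6.1818

6.1818


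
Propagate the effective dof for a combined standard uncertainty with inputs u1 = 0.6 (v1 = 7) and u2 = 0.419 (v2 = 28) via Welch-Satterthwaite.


uc = sqrt(u1^2 + u2^2) = sqrt(0.6^2 + 0.419^2) = 0.73182033
v_eff = uc^4 / (u1^4/v1 + u2^4/v2)
= 0.73182033^4 / (0.6^4/7 + 0.419^4/28)
= 0.28682558 / 0.019615059
v_eff = 14.6227

14.6227


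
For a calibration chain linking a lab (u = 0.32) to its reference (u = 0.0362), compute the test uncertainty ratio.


TUR = u_lab / u_ref
= 0.32 / 0.0362
= 8.8398

8.8398


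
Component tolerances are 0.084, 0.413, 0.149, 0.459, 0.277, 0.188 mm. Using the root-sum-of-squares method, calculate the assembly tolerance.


RSS = sqrt(0.084^2 + 0.413^2 + 0.149^2 + 0.459^2 + 0.277^2 + 0.188^2)
= sqrt(0.52258)
= 0.7229

0.7229


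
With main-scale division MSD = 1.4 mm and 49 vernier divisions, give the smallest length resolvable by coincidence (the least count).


LC = MSD / n_div
= 1.4 / 49
= 0.0286

0.0286


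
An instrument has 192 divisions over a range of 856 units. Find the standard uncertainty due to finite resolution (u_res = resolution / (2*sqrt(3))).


resolution = range / divisions
resolution = 856 / 192 = 4.4583333
u_res = resolution / (2*sqrt(3))
u_res = 4.4583333 / 3.4641016
u_res = 1.2870

1.2870


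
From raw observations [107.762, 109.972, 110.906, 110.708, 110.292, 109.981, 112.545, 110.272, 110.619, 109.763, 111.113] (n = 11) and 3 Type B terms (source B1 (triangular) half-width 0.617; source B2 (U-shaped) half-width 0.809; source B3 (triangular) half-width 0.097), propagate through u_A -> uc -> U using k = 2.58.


mean = (107.762 + 109.972 + 110.906 + 110.708 + 110.292 + 109.981 + 112.545 + 110.272 + 110.619 + 109.763 + 111.113) / 11 = 110.3575455
s = sqrt(sum((x - mean)^2)/(n-1)) = 1.1506535
u_A = s / sqrt(n) = 1.1506535 / sqrt(11) = 0.34693508
u_B1 = 0.617 / sqrt(6) = 0.2518892
u_B2 = 0.809 / sqrt(2) = 0.57204939
u_B3 = 0.097 / sqrt(6) = 0.039600084
uc = sqrt(0.34693508^2 + 0.2518892^2 + 0.57204939^2 + 0.039600084^2) = 0.71597541
U = k * uc = 2.58 * 0.71597541
U = 1.8472

1.8472


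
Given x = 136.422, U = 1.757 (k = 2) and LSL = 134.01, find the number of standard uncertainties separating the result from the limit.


u = U / k = 1.757 / 2 = 0.8785
margin = |LSL - x| = |134.01 - 136.422| = 2.412
z = margin / u = 2.412 / 0.8785
z = 2.7456

2.7456


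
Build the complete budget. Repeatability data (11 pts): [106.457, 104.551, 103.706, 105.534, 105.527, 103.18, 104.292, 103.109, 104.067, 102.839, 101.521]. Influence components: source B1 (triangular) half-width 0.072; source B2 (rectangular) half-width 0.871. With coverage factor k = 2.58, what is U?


mean = (106.457 + 104.551 + 103.706 + 105.534 + 105.527 + 103.18 + 104.292 + 103.109 + 104.067 + 102.839 + 101.521) / 11 = 104.0711818
s = sqrt(sum((x - mean)^2)/(n-1)) = 1.4179362
u_A = s / sqrt(n) = 1.4179362 / sqrt(11) = 0.42752385
u_B1 = 0.072 / sqrt(6) = 0.029393877
u_B2 = 0.871 / sqrt(3) = 0.50287208
uc = sqrt(0.42752385^2 + 0.029393877^2 + 0.50287208^2) = 0.66069734
U = k * uc = 2.58 * 0.66069734
U = 1.7046

1.7046


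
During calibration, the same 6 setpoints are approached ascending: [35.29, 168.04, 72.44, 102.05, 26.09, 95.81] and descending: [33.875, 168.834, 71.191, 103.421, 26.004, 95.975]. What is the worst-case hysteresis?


|35.29 - 33.875| = 1.4150
|168.04 - 168.834| = 0.7940
|72.44 - 71.191| = 1.2490
|102.05 - 103.421| = 1.3710
|26.09 - 26.004| = 0.0860
|95.81 - 95.975| = 0.1650
hysteresis = max(diffs) = 1.4150

1.4150


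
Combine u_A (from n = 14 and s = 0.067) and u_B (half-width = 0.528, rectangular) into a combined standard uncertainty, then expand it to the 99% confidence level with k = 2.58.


u_A = s / sqrt(n) = 0.067 / sqrt(14) = 0.017906503
u_B = half_width / sqrt(3) = 0.528 / sqrt(3) = 0.30484094
uc = sqrt(u_A^2 + u_B^2) = sqrt(0.017906503^2 + 0.30484094^2) = 0.30536641
U = k * uc = 2.58 * 0.30536641
U = 0.7878

0.7878


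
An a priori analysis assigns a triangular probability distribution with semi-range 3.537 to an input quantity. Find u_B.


u_B = half_width / sqrt(6)
u_B = 3.537 / 2.4494897
u_B = 1.4440

1.4440


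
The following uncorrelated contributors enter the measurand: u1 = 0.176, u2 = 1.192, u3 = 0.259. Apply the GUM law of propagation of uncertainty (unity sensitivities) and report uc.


uc = sqrt(0.176^2 + 1.192^2 + 0.259^2)
uc = sqrt(1.518921)
uc = 1.2324

1.2324


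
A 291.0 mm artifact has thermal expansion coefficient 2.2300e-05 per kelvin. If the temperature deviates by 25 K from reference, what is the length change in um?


dL = L * alpha * dT
= 291.0 * 2.2300e-05 * 25
= 0.1622325 mm
dL_um = 0.1622325 * 1000 = 162.2325 um

162.2325


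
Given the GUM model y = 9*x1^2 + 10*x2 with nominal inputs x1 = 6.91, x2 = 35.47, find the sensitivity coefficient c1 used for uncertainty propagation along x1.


y = 9*x1^2 + 10*x2
dy/dx1 = 2*9*x1
Evaluate at x1 = 6.91: c1 = 18 * 6.91
c1 = 124.3800

124.3800


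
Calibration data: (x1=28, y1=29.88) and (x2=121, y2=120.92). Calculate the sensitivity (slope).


slope = (y2 - y1) / (x2 - x1)
= (120.92 - 29.88) / (121 - 28)
= 91.0400 / 93
= 0.9789

0.9789


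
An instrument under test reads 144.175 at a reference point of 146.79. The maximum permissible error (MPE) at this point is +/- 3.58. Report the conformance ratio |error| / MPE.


e = indication - reference = 144.175 - 146.79 = -2.6150
|e| = 2.6150
ratio = |e| / MPE = 2.6150 / 3.58
ratio = 0.7304

0.7304


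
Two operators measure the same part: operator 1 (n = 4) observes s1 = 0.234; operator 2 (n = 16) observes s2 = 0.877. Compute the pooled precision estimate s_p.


s_p = sqrt(((n1-1)*s1^2 + (n2-1)*s2^2) / (n1+n2-2))
numerator = (4-1)*0.234^2 + (16-1)*0.877^2 = 0.164268 + 11.536935 = 11.701203
denominator = 4 + 16 - 2 = 18
s_p^2 = 11.701203 / 18 = 0.65006683
s_p = sqrt(0.65006683) = 0.8063

0.8063


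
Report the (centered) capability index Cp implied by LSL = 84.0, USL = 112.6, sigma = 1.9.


Cp = (USL - LSL) / (6 * sigma)
= (112.6 - 84.0) / (6 * 1.9)
= 28.6000 / 11.4000
= 2.5088

2.5088


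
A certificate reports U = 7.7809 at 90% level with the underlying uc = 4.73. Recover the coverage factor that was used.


k = U / uc
k = 7.7809 / 4.73
k = 1.645

1.645


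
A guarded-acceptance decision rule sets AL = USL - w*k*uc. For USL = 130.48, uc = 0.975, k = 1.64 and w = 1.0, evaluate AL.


U = k * uc = 1.64 * 0.975 = 1.599
guard band g = w * U = 1.0 * 1.599 = 1.599
AL = USL - g = 130.48 - 1.599
AL = 128.8810

128.8810


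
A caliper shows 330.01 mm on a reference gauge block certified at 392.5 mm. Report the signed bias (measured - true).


Systematic error = measured - true
= 330.01 - 392.5
= -62.4900

-62.4900


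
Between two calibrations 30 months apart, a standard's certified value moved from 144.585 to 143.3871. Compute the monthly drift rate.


rate = (v2 - v1) / months
= (143.3871 - 144.585) / 30
= -1.1979 / 30
= -0.0399

-0.0399


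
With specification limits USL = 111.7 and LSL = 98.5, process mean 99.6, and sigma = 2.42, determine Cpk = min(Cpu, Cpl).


Cpu = (USL - mean) / (3*sigma) = (111.7 - 99.6) / (3*2.42) = 1.6667
Cpl = (mean - LSL) / (3*sigma) = (99.6 - 98.5) / (3*2.42) = 0.1515
Cpk = min(Cpu, Cpl) = 0.1515

0.1515


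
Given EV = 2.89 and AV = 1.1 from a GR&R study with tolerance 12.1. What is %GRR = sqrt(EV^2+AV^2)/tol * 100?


GRR = sqrt(EV^2 + AV^2) = sqrt(2.89^2 + 1.1^2) = 3.0922645
%GRR = GRR / tol * 100 = 3.0922645 / 12.1 * 100
%GRR = 25.5559

25.5559


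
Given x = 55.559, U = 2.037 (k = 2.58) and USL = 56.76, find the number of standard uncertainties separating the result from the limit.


u = U / k = 2.037 / 2.58 = 0.78953488
margin = |USL - x| = |56.76 - 55.559| = 1.201
z = margin / u = 1.201 / 0.78953488
z = 1.5211

1.5211


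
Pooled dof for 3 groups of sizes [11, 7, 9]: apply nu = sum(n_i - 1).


nu = sum_i (n_i - 1)
nu = ((11 - 1) + (7 - 1) + (9 - 1))
nu = 10 + 6 + 8
nu = 24

24


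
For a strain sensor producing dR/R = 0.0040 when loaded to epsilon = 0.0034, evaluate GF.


GF = (dR/R) / epsilon
= 0.0040 / 0.0034
= 1.1765

1.1765


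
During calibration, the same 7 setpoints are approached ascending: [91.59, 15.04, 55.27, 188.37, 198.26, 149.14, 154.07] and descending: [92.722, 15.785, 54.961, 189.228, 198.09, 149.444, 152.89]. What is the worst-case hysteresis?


|91.59 - 92.722| = 1.1320
|15.04 - 15.785| = 0.7450
|55.27 - 54.961| = 0.3090
|188.37 - 189.228| = 0.8580
|198.26 - 198.09| = 0.1700
|149.14 - 149.444| = 0.3040
|154.07 - 152.89| = 1.1800
hysteresis = max(diffs) = 1.1800

1.1800


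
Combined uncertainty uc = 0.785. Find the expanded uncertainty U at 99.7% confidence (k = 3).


U = k * uc
U = 3 * 0.785
U = 2.3550

2.3550


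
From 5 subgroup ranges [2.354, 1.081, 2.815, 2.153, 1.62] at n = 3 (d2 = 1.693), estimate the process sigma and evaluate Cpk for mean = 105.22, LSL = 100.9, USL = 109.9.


R_bar = (2.354 + 1.081 + 2.815 + 2.153 + 1.62) / 5 = 2.0046
sigma = R_bar / d2 = 2.0046 / 1.693 = 1.184052
Cp = (USL - LSL)/(6*sigma) = (109.9 - 100.9)/(6*1.184052) = 1.2668
Cpu = (109.9 - 105.22)/(3*1.184052) = 1.3175
Cpl = (105.22 - 100.9)/(3*1.184052) = 1.2162
Cpk = min(Cpu, Cpl) = 1.2162

1.2162


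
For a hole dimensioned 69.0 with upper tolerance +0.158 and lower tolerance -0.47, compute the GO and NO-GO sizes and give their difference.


GO = nominal - lower_tol (smallest hole = maximum material condition)
GO = 69.0 - 0.47 = 68.53
NO-GO = nominal + upper_tol (largest hole = least material condition)
NO-GO = 69.0 + 0.158 = 69.158
spread = NO-GO - GO = 69.158 - 68.53 = 0.6280

0.6280


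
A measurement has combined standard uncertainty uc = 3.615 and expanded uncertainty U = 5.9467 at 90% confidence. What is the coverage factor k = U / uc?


k = U / uc
k = 5.9467 / 3.615
k = 1.645

1.645


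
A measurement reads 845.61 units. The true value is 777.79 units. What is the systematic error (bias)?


Systematic error = measured - true
= 845.61 - 777.79
= 67.8200

67.8200


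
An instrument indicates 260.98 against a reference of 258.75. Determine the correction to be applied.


Correction = standard - reading
= 258.75 - 260.98
= -2.2300

-2.2300


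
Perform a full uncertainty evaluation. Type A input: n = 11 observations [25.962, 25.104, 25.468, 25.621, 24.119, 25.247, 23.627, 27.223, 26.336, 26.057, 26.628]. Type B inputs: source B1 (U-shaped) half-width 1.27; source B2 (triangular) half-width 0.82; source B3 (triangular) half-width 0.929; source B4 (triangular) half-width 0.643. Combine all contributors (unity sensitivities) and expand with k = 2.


mean = (25.962 + 25.104 + 25.468 + 25.621 + 24.119 + 25.247 + 23.627 + 27.223 + 26.336 + 26.057 + 26.628) / 11 = 25.58109091
s = sqrt(sum((x - mean)^2)/(n-1)) = 1.0508639
u_A = s / sqrt(n) = 1.0508639 / sqrt(11) = 0.31684739
u_B1 = 1.27 / sqrt(2) = 0.89802561
u_B2 = 0.82 / sqrt(6) = 0.3347636
u_B3 = 0.929 / sqrt(6) = 0.37926266
u_B4 = 0.643 / sqrt(6) = 0.26250365
uc = sqrt(0.31684739^2 + 0.89802561^2 + 0.3347636^2 + 0.37926266^2 + 0.26250365^2) = 1.1098006
U = k * uc = 2 * 1.1098006
U = 2.2196

2.2196


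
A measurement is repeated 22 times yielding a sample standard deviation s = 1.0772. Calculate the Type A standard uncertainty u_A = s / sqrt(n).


u_A = s / sqrt(n)
u_A = 1.0772 / sqrt(22)
u_A = 1.0772 / 4.6904158
u_A = 0.2297

0.2297


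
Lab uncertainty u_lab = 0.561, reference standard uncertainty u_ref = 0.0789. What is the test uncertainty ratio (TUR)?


TUR = u_lab / u_ref
= 0.561 / 0.0789
= 7.1103

7.1103


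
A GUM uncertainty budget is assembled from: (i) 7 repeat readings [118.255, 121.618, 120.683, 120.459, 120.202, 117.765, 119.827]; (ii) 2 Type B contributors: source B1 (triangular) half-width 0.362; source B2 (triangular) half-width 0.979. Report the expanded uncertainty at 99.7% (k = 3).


mean = (118.255 + 121.618 + 120.683 + 120.459 + 120.202 + 117.765 + 119.827) / 7 = 119.8298571
s = sqrt(sum((x - mean)^2)/(n-1)) = 1.3664697
u_A = s / sqrt(n) = 1.3664697 / sqrt(7) = 0.516477
u_B1 = 0.362 / sqrt(6) = 0.14778588
u_B2 = 0.979 / sqrt(6) = 0.39967508
uc = sqrt(0.516477^2 + 0.14778588^2 + 0.39967508^2) = 0.66957399
U = k * uc = 3 * 0.66957399
U = 2.0087

2.0087


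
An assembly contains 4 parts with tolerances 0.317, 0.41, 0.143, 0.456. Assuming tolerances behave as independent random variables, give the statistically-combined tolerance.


RSS = sqrt(0.317^2 + 0.41^2 + 0.143^2 + 0.456^2)
= sqrt(0.496974)
= 0.7050

0.7050


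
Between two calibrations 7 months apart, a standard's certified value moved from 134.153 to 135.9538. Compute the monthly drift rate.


rate = (v2 - v1) / months
= (135.9538 - 134.153) / 7
= 1.8008 / 7
= 0.2573

0.2573


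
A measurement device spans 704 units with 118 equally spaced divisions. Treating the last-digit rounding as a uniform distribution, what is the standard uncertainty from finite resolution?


resolution = range / divisions
resolution = 704 / 118 = 5.9661017
u_res = resolution / (2*sqrt(3))
u_res = 5.9661017 / 3.4641016
u_res = 1.7223

1.7223


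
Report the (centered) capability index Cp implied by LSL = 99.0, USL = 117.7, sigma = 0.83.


Cp = (USL - LSL) / (6 * sigma)
= (117.7 - 99.0) / (6 * 0.83)
= 18.7000 / 4.9800
= 3.7550

3.7550


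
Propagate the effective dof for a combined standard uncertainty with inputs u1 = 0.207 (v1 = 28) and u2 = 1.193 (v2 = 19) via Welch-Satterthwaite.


uc = sqrt(u1^2 + u2^2) = sqrt(0.207^2 + 1.193^2) = 1.2108253
v_eff = uc^4 / (u1^4/v1 + u2^4/v2)
= 1.2108253^4 / (0.207^4/28 + 1.193^4/19)
= 2.1494431 / 0.10667808
v_eff = 20.1489

20.1489


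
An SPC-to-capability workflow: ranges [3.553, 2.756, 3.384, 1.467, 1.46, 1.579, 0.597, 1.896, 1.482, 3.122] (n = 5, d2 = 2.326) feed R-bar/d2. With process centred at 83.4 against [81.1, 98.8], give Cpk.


R_bar = (3.553 + 2.756 + 3.384 + 1.467 + 1.46 + 1.579 + 0.597 + 1.896 + 1.482 + 3.122) / 10 = 2.1296
sigma = R_bar / d2 = 2.1296 / 2.326 = 0.9155632
Cp = (USL - LSL)/(6*sigma) = (98.8 - 81.1)/(6*0.9155632) = 3.2221
Cpu = (98.8 - 83.4)/(3*0.9155632) = 5.6067
Cpl = (83.4 - 81.1)/(3*0.9155632) = 0.8374
Cpk = min(Cpu, Cpl) = 0.8374

0.8374


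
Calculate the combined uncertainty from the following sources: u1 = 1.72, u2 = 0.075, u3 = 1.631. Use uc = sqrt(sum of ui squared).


uc = sqrt(1.72^2 + 0.075^2 + 1.631^2)
uc = sqrt(5.624186)
uc = 2.3715

2.3715


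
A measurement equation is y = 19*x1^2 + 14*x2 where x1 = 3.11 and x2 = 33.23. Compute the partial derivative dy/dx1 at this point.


y = 19*x1^2 + 14*x2
dy/dx1 = 2*19*x1
Evaluate at x1 = 3.11: c1 = 38 * 3.11
c1 = 118.1800

118.1800


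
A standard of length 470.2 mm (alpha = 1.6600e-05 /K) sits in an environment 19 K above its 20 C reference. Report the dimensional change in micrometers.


dL = L * alpha * dT
= 470.2 * 1.6600e-05 * 19
= 0.1483011 mm
dL_um = 0.1483011 * 1000 = 148.3011 um

148.3011


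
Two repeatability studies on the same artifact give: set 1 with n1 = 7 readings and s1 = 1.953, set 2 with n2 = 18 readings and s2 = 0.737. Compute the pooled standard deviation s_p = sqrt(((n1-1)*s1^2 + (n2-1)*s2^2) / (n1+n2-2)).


s_p = sqrt(((n1-1)*s1^2 + (n2-1)*s2^2) / (n1+n2-2))
numerator = (7-1)*1.953^2 + (18-1)*0.737^2 = 22.885254 + 9.233873 = 32.119127
denominator = 7 + 18 - 2 = 23
s_p^2 = 32.119127 / 23 = 1.3964838
s_p = sqrt(1.3964838) = 1.1817

1.1817


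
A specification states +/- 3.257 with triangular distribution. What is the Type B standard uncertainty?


u_B = half_width / sqrt(6)
u_B = 3.257 / 2.4494897
u_B = 1.3297

1.3297


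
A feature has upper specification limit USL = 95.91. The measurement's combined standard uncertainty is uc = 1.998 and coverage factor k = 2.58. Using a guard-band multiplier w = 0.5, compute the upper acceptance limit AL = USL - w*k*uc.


U = k * uc = 2.58 * 1.998 = 5.15484
guard band g = w * U = 0.5 * 5.15484 = 2.57742
AL = USL - g = 95.91 - 2.57742
AL = 93.3326

93.3326


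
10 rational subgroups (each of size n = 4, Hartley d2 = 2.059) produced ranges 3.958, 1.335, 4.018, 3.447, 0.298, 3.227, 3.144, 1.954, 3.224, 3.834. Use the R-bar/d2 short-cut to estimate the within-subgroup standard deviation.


R_bar = (3.958 + 1.335 + 4.018 + 3.447 + 0.298 + 3.227 + 3.144 + 1.954 + 3.224 + 3.834) / 10
R_bar = 28.439 / 10 = 2.8439
sigma_hat = R_bar / d2 = 2.8439 / 2.059 = 1.3812

1.3812


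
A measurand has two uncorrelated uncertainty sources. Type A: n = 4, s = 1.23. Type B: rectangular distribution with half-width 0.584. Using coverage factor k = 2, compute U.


u_A = s / sqrt(n) = 1.23 / sqrt(4) = 0.615
u_B = half_width / sqrt(3) = 0.584 / sqrt(3) = 0.33717256
uc = sqrt(u_A^2 + u_B^2) = sqrt(0.615^2 + 0.33717256^2) = 0.7013632
U = k * uc = 2 * 0.7013632
U = 1.4027

1.4027


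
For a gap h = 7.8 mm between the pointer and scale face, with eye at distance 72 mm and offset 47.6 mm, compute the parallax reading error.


error = h * offset / d
= 7.8 * 47.6 / 72
= 5.1567

5.1567


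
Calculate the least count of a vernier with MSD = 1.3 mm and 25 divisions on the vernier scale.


LC = MSD / n_div
= 1.3 / 25
= 0.0520

0.0520


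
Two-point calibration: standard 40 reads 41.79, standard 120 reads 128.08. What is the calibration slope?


slope = (y2 - y1) / (x2 - x1)
= (128.08 - 41.79) / (120 - 40)
= 86.2900 / 80
= 1.0786

1.0786


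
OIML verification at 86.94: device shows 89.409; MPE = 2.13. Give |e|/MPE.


e = indication - reference = 89.409 - 86.94 = 2.4690
|e| = 2.4690
ratio = |e| / MPE = 2.4690 / 2.13
ratio = 1.1592

1.1592


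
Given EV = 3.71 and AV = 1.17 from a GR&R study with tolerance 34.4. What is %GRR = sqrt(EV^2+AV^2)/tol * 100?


GRR = sqrt(EV^2 + AV^2) = sqrt(3.71^2 + 1.17^2) = 3.8901157
%GRR = GRR / tol * 100 = 3.8901157 / 34.4 * 100
%GRR = 11.3085

11.3085


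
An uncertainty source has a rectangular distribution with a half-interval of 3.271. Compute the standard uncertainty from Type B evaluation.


u_B = half_width / sqrt(3)
u_B = 3.271 / 1.7320508
u_B = 1.8885

1.8885


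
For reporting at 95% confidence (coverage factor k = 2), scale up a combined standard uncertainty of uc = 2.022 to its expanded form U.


U = k * uc
U = 2 * 2.022
U = 4.0440

4.0440


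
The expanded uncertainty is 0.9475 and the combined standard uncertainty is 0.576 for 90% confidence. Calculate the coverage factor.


k = U / uc
k = 0.9475 / 0.576
k = 1.645

1.645


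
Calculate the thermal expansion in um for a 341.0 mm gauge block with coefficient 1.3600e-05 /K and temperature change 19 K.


dL = L * alpha * dT
= 341.0 * 1.3600e-05 * 19
= 0.0881144 mm
dL_um = 0.0881144 * 1000 = 88.1144 um

88.1144


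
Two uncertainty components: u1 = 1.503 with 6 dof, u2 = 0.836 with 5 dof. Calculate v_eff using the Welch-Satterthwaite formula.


uc = sqrt(u1^2 + u2^2) = sqrt(1.503^2 + 0.836^2) = 1.7198561
v_eff = uc^4 / (u1^4/v1 + u2^4/v2)
= 1.7198561^4 / (1.503^4/6 + 0.836^4/5)
= 8.749202 / 0.9482114
v_eff = 9.2271

9.2271


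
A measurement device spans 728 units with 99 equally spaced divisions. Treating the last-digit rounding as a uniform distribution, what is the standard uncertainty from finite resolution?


resolution = range / divisions
resolution = 728 / 99 = 7.3535354
u_res = resolution / (2*sqrt(3))
u_res = 7.3535354 / 3.4641016
u_res = 2.1228

2.1228


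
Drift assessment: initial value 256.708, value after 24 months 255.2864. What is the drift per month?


rate = (v2 - v1) / months
= (255.2864 - 256.708) / 24
= -1.4216 / 24
= -0.0592

-0.0592


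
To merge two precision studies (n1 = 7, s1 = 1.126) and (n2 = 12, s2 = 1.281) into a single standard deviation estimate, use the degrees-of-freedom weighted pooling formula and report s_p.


s_p = sqrt(((n1-1)*s1^2 + (n2-1)*s2^2) / (n1+n2-2))
numerator = (7-1)*1.126^2 + (12-1)*1.281^2 = 7.607256 + 18.050571 = 25.657827
denominator = 7 + 12 - 2 = 17
s_p^2 = 25.657827 / 17 = 1.5092839
s_p = sqrt(1.5092839) = 1.2285

1.2285


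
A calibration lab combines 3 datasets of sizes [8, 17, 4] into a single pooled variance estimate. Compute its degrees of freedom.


nu = sum_i (n_i - 1)
nu = ((8 - 1) + (17 - 1) + (4 - 1))
nu = 7 + 16 + 3
nu = 26

26


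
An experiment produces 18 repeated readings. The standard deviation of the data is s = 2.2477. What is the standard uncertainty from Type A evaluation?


u_A = s / sqrt(n)
u_A = 2.2477 / sqrt(18)
u_A = 2.2477 / 4.2426407
u_A = 0.5298

0.5298


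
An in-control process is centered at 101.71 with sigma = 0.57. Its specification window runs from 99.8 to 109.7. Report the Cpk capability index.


Cpu = (USL - mean) / (3*sigma) = (109.7 - 101.71) / (3*0.57) = 4.6725
Cpl = (mean - LSL) / (3*sigma) = (101.71 - 99.8) / (3*0.57) = 1.1170
Cpk = min(Cpu, Cpl) = 1.1170

1.1170


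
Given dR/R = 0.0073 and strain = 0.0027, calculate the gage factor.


GF = (dR/R) / epsilon
= 0.0073 / 0.0027
= 2.7037

2.7037


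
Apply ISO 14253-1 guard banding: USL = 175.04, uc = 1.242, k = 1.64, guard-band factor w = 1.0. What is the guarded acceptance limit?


U = k * uc = 1.64 * 1.242 = 2.03688
guard band g = w * U = 1.0 * 2.03688 = 2.03688
AL = USL - g = 175.04 - 2.03688
AL = 173.0031

173.0031


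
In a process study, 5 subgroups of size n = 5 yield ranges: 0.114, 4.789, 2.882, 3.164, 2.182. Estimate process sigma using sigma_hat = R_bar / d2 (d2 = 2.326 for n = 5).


R_bar = (0.114 + 4.789 + 2.882 + 3.164 + 2.182) / 5
R_bar = 13.131 / 5 = 2.6262
sigma_hat = R_bar / d2 = 2.6262 / 2.326 = 1.1291

1.1291


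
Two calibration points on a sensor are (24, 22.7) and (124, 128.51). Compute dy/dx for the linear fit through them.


slope = (y2 - y1) / (x2 - x1)
= (128.51 - 22.7) / (124 - 24)
= 105.8100 / 100
= 1.0581

1.0581


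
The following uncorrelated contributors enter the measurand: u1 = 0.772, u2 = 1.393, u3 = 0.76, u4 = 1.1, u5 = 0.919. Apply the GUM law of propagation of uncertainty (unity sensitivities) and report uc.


uc = sqrt(0.772^2 + 1.393^2 + 0.76^2 + 1.1^2 + 0.919^2)
uc = sqrt(5.168594)
uc = 2.2735

2.2735


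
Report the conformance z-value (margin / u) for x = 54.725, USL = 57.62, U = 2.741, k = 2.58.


u = U / k = 2.741 / 2.58 = 1.0624031
margin = |USL - x| = |57.62 - 54.725| = 2.895
z = margin / u = 2.895 / 1.0624031
z = 2.7250

2.7250


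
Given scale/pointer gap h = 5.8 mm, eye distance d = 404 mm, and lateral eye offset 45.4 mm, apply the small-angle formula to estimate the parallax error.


error = h * offset / d
= 5.8 * 45.4 / 404
= 0.6518

0.6518


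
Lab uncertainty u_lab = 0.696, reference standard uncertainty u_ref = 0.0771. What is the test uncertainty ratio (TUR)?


TUR = u_lab / u_ref
= 0.696 / 0.0771
= 9.0272

9.0272


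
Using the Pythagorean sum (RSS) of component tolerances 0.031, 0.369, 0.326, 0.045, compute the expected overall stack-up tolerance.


RSS = sqrt(0.031^2 + 0.369^2 + 0.326^2 + 0.045^2)
= sqrt(0.245423)
= 0.4954

0.4954


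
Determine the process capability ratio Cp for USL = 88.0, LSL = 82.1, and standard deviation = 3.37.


Cp = (USL - LSL) / (6 * sigma)
= (88.0 - 82.1) / (6 * 3.37)
= 5.9000 / 20.2200
= 0.2918

0.2918


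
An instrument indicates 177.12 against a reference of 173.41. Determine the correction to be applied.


Correction = standard - reading
= 173.41 - 177.12
= -3.7100

-3.7100


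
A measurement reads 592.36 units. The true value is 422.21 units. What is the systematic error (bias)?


Systematic error = measured - true
= 592.36 - 422.21
= 170.1500

170.1500


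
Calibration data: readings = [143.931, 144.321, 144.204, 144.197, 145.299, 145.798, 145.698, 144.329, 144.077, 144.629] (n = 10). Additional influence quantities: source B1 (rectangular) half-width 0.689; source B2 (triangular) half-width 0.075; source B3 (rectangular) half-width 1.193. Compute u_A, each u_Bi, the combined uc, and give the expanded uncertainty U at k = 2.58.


mean = (143.931 + 144.321 + 144.204 + 144.197 + 145.299 + 145.798 + 145.698 + 144.329 + 144.077 + 144.629) / 10 = 144.6483
s = sqrt(sum((x - mean)^2)/(n-1)) = 0.6910956
u_A = s / sqrt(n) = 0.6910956 / sqrt(10) = 0.21854362
u_B1 = 0.689 / sqrt(3) = 0.39779434
u_B2 = 0.075 / sqrt(6) = 0.030618622
u_B3 = 1.193 / sqrt(3) = 0.68877887
uc = sqrt(0.21854362^2 + 0.39779434^2 + 0.030618622^2 + 0.68877887^2) = 0.8254426
U = k * uc = 2.58 * 0.8254426
U = 2.1296

2.1296


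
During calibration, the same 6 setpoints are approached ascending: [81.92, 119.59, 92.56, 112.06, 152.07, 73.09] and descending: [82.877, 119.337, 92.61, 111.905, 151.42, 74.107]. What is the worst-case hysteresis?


|81.92 - 82.877| = 0.9570
|119.59 - 119.337| = 0.2530
|92.56 - 92.61| = 0.0500
|112.06 - 111.905| = 0.1550
|152.07 - 151.42| = 0.6500
|73.09 - 74.107| = 1.0170
hysteresis = max(diffs) = 1.0170

1.0170


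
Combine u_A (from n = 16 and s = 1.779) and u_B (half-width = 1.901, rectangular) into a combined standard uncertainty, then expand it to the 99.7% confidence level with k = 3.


u_A = s / sqrt(n) = 1.779 / sqrt(16) = 0.44475
u_B = half_width / sqrt(3) = 1.901 / sqrt(3) = 1.0975429
uc = sqrt(u_A^2 + u_B^2) = sqrt(0.44475^2 + 1.0975429^2) = 1.184231
U = k * uc = 3 * 1.184231
U = 3.5527

3.5527


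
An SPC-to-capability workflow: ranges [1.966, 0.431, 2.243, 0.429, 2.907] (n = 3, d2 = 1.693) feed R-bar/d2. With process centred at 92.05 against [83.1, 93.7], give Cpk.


R_bar = (1.966 + 0.431 + 2.243 + 0.429 + 2.907) / 5 = 1.5952
sigma = R_bar / d2 = 1.5952 / 1.693 = 0.94223272
Cp = (USL - LSL)/(6*sigma) = (93.7 - 83.1)/(6*0.94223272) = 1.8750
Cpu = (93.7 - 92.05)/(3*0.94223272) = 0.5837
Cpl = (92.05 - 83.1)/(3*0.94223272) = 3.1662
Cpk = min(Cpu, Cpl) = 0.5837

0.5837


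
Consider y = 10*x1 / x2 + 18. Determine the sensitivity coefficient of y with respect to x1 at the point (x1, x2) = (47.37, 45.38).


y = 10*x1 / x2 + 18
dy/dx1 = 10/x2
Evaluate at x2 = 45.38: c1 = 10 / 45.38
c1 = 0.2204

0.2204
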